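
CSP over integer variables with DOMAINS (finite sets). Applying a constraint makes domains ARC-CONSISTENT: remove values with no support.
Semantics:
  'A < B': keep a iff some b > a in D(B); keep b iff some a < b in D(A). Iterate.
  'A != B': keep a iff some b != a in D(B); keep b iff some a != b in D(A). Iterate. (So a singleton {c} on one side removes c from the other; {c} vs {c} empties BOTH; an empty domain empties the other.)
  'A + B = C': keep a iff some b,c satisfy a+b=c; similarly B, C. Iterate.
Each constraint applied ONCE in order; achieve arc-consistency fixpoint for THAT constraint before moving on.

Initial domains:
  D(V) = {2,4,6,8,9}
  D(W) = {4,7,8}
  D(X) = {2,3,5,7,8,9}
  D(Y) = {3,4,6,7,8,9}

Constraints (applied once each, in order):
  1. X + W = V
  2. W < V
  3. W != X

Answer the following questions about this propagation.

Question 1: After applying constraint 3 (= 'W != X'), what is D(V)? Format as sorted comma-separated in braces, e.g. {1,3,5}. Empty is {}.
Answer: {6,9}

Derivation:
Constraint 1 (X + W = V) on D(X)={2,3,5,7,8,9} D(W)={4,7,8} D(V)={2,4,6,8,9}: X {2,3,5,7,8,9}->{2,5}; W {4,7,8}->{4,7}; V {2,4,6,8,9}->{6,9}
Constraint 2 (W < V) on D(W)={4,7} D(V)={6,9}: no change
Constraint 3 (W != X) on D(W)={4,7} D(X)={2,5}: no change
So after constraint 3: D(V) = {6,9}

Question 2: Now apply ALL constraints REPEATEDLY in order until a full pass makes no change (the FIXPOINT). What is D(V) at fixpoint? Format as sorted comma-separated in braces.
pass 0 (initial): D(V)={2,4,6,8,9}
pass 1: V {2,4,6,8,9}->{6,9}; W {4,7,8}->{4,7}; X {2,3,5,7,8,9}->{2,5}
pass 2: no change
Fixpoint after 2 passes: D(V) = {6,9}

Answer: {6,9}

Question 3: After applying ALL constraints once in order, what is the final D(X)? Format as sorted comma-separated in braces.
Answer: {2,5}

Derivation:
Constraint 1 (X + W = V) on D(X)={2,3,5,7,8,9} D(W)={4,7,8} D(V)={2,4,6,8,9}: X {2,3,5,7,8,9}->{2,5}; W {4,7,8}->{4,7}; V {2,4,6,8,9}->{6,9}
Constraint 2 (W < V) on D(W)={4,7} D(V)={6,9}: no change
Constraint 3 (W != X) on D(W)={4,7} D(X)={2,5}: no change
So after all 3 constraints: D(X) = {2,5}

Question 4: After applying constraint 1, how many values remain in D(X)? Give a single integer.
Answer: 2

Derivation:
Constraint 1 (X + W = V) on D(X)={2,3,5,7,8,9} D(W)={4,7,8} D(V)={2,4,6,8,9}: X {2,3,5,7,8,9}->{2,5}; W {4,7,8}->{4,7}; V {2,4,6,8,9}->{6,9}
So after constraint 1: D(X)={2,5}, size = 2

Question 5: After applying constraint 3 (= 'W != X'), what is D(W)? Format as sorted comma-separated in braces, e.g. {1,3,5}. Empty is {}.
Answer: {4,7}

Derivation:
Constraint 1 (X + W = V) on D(X)={2,3,5,7,8,9} D(W)={4,7,8} D(V)={2,4,6,8,9}: X {2,3,5,7,8,9}->{2,5}; W {4,7,8}->{4,7}; V {2,4,6,8,9}->{6,9}
Constraint 2 (W < V) on D(W)={4,7} D(V)={6,9}: no change
Constraint 3 (W != X) on D(W)={4,7} D(X)={2,5}: no change
So after constraint 3: D(W) = {4,7}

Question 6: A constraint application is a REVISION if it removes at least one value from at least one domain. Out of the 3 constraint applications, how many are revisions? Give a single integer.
Constraint 1 (X + W = V) on D(X)={2,3,5,7,8,9} D(W)={4,7,8} D(V)={2,4,6,8,9}: X {2,3,5,7,8,9}->{2,5}; W {4,7,8}->{4,7}; V {2,4,6,8,9}->{6,9} => REVISION
Constraint 2 (W < V) on D(W)={4,7} D(V)={6,9}: no change => not a revision
Constraint 3 (W != X) on D(W)={4,7} D(X)={2,5}: no change => not a revision
Total revisions = 1

Answer: 1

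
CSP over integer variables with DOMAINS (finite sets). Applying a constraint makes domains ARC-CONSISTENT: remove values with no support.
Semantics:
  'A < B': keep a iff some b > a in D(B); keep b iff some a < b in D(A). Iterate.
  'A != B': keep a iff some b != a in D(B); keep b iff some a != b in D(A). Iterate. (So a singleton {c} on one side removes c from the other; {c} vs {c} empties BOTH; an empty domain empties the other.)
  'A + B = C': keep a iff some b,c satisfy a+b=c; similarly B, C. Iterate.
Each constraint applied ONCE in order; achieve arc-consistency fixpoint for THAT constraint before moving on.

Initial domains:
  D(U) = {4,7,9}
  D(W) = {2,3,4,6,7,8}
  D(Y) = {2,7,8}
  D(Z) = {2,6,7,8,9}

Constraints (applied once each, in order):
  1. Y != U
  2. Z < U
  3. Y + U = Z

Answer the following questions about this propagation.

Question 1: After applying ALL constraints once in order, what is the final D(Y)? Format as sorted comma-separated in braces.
Constraint 1 (Y != U) on D(Y)={2,7,8} D(U)={4,7,9}: no change
Constraint 2 (Z < U) on D(Z)={2,6,7,8,9} D(U)={4,7,9}: Z {2,6,7,8,9}->{2,6,7,8}
Constraint 3 (Y + U = Z) on D(Y)={2,7,8} D(U)={4,7,9} D(Z)={2,6,7,8}: Y {2,7,8}->{2}; U {4,7,9}->{4}; Z {2,6,7,8}->{6}
So after all 3 constraints: D(Y) = {2}

Answer: {2}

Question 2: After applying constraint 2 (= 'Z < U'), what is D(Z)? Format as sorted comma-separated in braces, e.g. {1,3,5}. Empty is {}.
Constraint 1 (Y != U) on D(Y)={2,7,8} D(U)={4,7,9}: no change
Constraint 2 (Z < U) on D(Z)={2,6,7,8,9} D(U)={4,7,9}: Z {2,6,7,8,9}->{2,6,7,8}
So after constraint 2: D(Z) = {2,6,7,8}

Answer: {2,6,7,8}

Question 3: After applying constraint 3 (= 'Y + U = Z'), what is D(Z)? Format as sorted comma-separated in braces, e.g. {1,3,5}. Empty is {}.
Constraint 1 (Y != U) on D(Y)={2,7,8} D(U)={4,7,9}: no change
Constraint 2 (Z < U) on D(Z)={2,6,7,8,9} D(U)={4,7,9}: Z {2,6,7,8,9}->{2,6,7,8}
Constraint 3 (Y + U = Z) on D(Y)={2,7,8} D(U)={4,7,9} D(Z)={2,6,7,8}: Y {2,7,8}->{2}; U {4,7,9}->{4}; Z {2,6,7,8}->{6}
So after constraint 3: D(Z) = {6}

Answer: {6}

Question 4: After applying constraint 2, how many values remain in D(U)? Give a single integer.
Answer: 3

Derivation:
Constraint 1 (Y != U) on D(Y)={2,7,8} D(U)={4,7,9}: no change
Constraint 2 (Z < U) on D(Z)={2,6,7,8,9} D(U)={4,7,9}: Z {2,6,7,8,9}->{2,6,7,8}
So after constraint 2: D(U)={4,7,9}, size = 3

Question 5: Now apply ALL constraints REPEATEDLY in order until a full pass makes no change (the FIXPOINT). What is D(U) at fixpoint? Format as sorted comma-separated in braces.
pass 0 (initial): D(U)={4,7,9}
pass 1: U {4,7,9}->{4}; Y {2,7,8}->{2}; Z {2,6,7,8,9}->{6}
pass 2: U {4}->{}; Y {2}->{}; Z {6}->{}
pass 3: no change
Fixpoint after 3 passes: D(U) = {}

Answer: {}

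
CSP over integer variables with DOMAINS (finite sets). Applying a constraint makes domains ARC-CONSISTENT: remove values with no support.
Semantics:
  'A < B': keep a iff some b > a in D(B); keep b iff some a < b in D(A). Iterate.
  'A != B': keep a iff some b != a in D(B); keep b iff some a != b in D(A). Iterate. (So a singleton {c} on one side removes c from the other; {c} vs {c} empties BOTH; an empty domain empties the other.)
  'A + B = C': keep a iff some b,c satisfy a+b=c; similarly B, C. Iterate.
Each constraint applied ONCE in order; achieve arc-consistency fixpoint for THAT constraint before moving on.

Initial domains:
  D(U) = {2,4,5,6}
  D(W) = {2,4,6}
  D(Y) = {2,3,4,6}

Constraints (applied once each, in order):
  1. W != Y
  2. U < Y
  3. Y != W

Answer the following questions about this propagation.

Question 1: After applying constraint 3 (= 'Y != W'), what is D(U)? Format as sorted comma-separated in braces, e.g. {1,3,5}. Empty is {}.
Answer: {2,4,5}

Derivation:
Constraint 1 (W != Y) on D(W)={2,4,6} D(Y)={2,3,4,6}: no change
Constraint 2 (U < Y) on D(U)={2,4,5,6} D(Y)={2,3,4,6}: U {2,4,5,6}->{2,4,5}; Y {2,3,4,6}->{3,4,6}
Constraint 3 (Y != W) on D(Y)={3,4,6} D(W)={2,4,6}: no change
So after constraint 3: D(U) = {2,4,5}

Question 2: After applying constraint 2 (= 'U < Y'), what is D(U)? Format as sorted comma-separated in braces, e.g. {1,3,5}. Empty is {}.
Answer: {2,4,5}

Derivation:
Constraint 1 (W != Y) on D(W)={2,4,6} D(Y)={2,3,4,6}: no change
Constraint 2 (U < Y) on D(U)={2,4,5,6} D(Y)={2,3,4,6}: U {2,4,5,6}->{2,4,5}; Y {2,3,4,6}->{3,4,6}
So after constraint 2: D(U) = {2,4,5}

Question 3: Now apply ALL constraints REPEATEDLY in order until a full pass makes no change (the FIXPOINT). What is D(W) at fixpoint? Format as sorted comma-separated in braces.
pass 0 (initial): D(W)={2,4,6}
pass 1: U {2,4,5,6}->{2,4,5}; Y {2,3,4,6}->{3,4,6}
pass 2: no change
Fixpoint after 2 passes: D(W) = {2,4,6}

Answer: {2,4,6}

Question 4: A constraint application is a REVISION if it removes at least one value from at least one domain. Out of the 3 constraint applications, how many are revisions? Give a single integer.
Answer: 1

Derivation:
Constraint 1 (W != Y) on D(W)={2,4,6} D(Y)={2,3,4,6}: no change => not a revision
Constraint 2 (U < Y) on D(U)={2,4,5,6} D(Y)={2,3,4,6}: U {2,4,5,6}->{2,4,5}; Y {2,3,4,6}->{3,4,6} => REVISION
Constraint 3 (Y != W) on D(Y)={3,4,6} D(W)={2,4,6}: no change => not a revision
Total revisions = 1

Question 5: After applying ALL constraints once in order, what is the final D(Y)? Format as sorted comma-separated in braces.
Answer: {3,4,6}

Derivation:
Constraint 1 (W != Y) on D(W)={2,4,6} D(Y)={2,3,4,6}: no change
Constraint 2 (U < Y) on D(U)={2,4,5,6} D(Y)={2,3,4,6}: U {2,4,5,6}->{2,4,5}; Y {2,3,4,6}->{3,4,6}
Constraint 3 (Y != W) on D(Y)={3,4,6} D(W)={2,4,6}: no change
So after all 3 constraints: D(Y) = {3,4,6}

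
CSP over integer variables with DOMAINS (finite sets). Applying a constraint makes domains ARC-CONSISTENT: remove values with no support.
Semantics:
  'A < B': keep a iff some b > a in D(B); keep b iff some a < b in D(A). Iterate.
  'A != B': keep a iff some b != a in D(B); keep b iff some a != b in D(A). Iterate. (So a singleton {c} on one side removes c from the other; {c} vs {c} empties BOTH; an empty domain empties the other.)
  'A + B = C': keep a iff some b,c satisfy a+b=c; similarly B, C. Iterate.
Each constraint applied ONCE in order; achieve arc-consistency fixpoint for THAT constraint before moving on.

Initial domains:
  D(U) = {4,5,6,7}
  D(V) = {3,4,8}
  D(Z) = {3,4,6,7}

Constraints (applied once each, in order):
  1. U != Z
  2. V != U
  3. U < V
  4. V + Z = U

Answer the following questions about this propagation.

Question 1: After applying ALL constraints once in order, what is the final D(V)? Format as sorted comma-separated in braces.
Constraint 1 (U != Z) on D(U)={4,5,6,7} D(Z)={3,4,6,7}: no change
Constraint 2 (V != U) on D(V)={3,4,8} D(U)={4,5,6,7}: no change
Constraint 3 (U < V) on D(U)={4,5,6,7} D(V)={3,4,8}: V {3,4,8}->{8}
Constraint 4 (V + Z = U) on D(V)={8} D(Z)={3,4,6,7} D(U)={4,5,6,7}: V {8}->{}; Z {3,4,6,7}->{}; U {4,5,6,7}->{}
So after all 4 constraints: D(V) = {}

Answer: {}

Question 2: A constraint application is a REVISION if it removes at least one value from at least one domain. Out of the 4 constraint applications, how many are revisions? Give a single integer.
Answer: 2

Derivation:
Constraint 1 (U != Z) on D(U)={4,5,6,7} D(Z)={3,4,6,7}: no change => not a revision
Constraint 2 (V != U) on D(V)={3,4,8} D(U)={4,5,6,7}: no change => not a revision
Constraint 3 (U < V) on D(U)={4,5,6,7} D(V)={3,4,8}: V {3,4,8}->{8} => REVISION
Constraint 4 (V + Z = U) on D(V)={8} D(Z)={3,4,6,7} D(U)={4,5,6,7}: V {8}->{}; Z {3,4,6,7}->{}; U {4,5,6,7}->{} => REVISION
Total revisions = 2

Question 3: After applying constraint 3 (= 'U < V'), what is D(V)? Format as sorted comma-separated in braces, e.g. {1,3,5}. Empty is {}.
Constraint 1 (U != Z) on D(U)={4,5,6,7} D(Z)={3,4,6,7}: no change
Constraint 2 (V != U) on D(V)={3,4,8} D(U)={4,5,6,7}: no change
Constraint 3 (U < V) on D(U)={4,5,6,7} D(V)={3,4,8}: V {3,4,8}->{8}
So after constraint 3: D(V) = {8}

Answer: {8}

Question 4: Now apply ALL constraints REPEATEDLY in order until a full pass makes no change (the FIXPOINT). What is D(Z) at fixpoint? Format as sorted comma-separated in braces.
pass 0 (initial): D(Z)={3,4,6,7}
pass 1: U {4,5,6,7}->{}; V {3,4,8}->{}; Z {3,4,6,7}->{}
pass 2: no change
Fixpoint after 2 passes: D(Z) = {}

Answer: {}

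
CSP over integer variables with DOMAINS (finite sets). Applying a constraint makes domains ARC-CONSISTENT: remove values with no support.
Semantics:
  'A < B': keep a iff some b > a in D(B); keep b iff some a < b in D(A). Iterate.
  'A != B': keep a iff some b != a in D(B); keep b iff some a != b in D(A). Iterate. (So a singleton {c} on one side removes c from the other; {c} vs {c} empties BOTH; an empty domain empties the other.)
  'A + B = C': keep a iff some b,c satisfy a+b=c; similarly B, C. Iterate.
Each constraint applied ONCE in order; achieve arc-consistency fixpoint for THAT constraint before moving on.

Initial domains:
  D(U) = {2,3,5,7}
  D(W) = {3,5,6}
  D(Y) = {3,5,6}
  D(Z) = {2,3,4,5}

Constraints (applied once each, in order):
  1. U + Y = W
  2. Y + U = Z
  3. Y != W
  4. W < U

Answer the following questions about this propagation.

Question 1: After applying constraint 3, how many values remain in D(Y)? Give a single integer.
Answer: 1

Derivation:
Constraint 1 (U + Y = W) on D(U)={2,3,5,7} D(Y)={3,5,6} D(W)={3,5,6}: U {2,3,5,7}->{2,3}; Y {3,5,6}->{3}; W {3,5,6}->{5,6}
Constraint 2 (Y + U = Z) on D(Y)={3} D(U)={2,3} D(Z)={2,3,4,5}: U {2,3}->{2}; Z {2,3,4,5}->{5}
Constraint 3 (Y != W) on D(Y)={3} D(W)={5,6}: no change
So after constraint 3: D(Y)={3}, size = 1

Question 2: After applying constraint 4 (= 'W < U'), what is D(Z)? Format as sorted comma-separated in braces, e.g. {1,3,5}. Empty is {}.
Constraint 1 (U + Y = W) on D(U)={2,3,5,7} D(Y)={3,5,6} D(W)={3,5,6}: U {2,3,5,7}->{2,3}; Y {3,5,6}->{3}; W {3,5,6}->{5,6}
Constraint 2 (Y + U = Z) on D(Y)={3} D(U)={2,3} D(Z)={2,3,4,5}: U {2,3}->{2}; Z {2,3,4,5}->{5}
Constraint 3 (Y != W) on D(Y)={3} D(W)={5,6}: no change
Constraint 4 (W < U) on D(W)={5,6} D(U)={2}: W {5,6}->{}; U {2}->{}
So after constraint 4: D(Z) = {5}

Answer: {5}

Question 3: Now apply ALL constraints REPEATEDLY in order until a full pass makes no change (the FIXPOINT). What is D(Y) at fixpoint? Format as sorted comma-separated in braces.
pass 0 (initial): D(Y)={3,5,6}
pass 1: U {2,3,5,7}->{}; W {3,5,6}->{}; Y {3,5,6}->{3}; Z {2,3,4,5}->{5}
pass 2: Y {3}->{}; Z {5}->{}
pass 3: no change
Fixpoint after 3 passes: D(Y) = {}

Answer: {}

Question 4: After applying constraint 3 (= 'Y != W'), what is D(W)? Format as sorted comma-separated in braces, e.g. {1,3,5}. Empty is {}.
Constraint 1 (U + Y = W) on D(U)={2,3,5,7} D(Y)={3,5,6} D(W)={3,5,6}: U {2,3,5,7}->{2,3}; Y {3,5,6}->{3}; W {3,5,6}->{5,6}
Constraint 2 (Y + U = Z) on D(Y)={3} D(U)={2,3} D(Z)={2,3,4,5}: U {2,3}->{2}; Z {2,3,4,5}->{5}
Constraint 3 (Y != W) on D(Y)={3} D(W)={5,6}: no change
So after constraint 3: D(W) = {5,6}

Answer: {5,6}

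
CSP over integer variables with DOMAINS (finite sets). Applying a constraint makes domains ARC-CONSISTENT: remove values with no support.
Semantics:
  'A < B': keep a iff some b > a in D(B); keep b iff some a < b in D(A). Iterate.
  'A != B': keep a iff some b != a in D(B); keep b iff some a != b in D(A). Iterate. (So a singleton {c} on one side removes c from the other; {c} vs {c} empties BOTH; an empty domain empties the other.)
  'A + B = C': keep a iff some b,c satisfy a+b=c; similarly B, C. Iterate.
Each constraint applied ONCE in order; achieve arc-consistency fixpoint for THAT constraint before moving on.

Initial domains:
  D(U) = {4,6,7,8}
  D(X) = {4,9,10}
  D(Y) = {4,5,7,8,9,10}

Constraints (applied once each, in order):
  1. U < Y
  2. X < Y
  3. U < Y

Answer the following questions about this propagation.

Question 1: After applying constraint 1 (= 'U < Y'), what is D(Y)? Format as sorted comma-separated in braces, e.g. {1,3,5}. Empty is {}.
Answer: {5,7,8,9,10}

Derivation:
Constraint 1 (U < Y) on D(U)={4,6,7,8} D(Y)={4,5,7,8,9,10}: Y {4,5,7,8,9,10}->{5,7,8,9,10}
So after constraint 1: D(Y) = {5,7,8,9,10}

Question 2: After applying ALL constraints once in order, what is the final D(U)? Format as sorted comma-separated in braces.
Constraint 1 (U < Y) on D(U)={4,6,7,8} D(Y)={4,5,7,8,9,10}: Y {4,5,7,8,9,10}->{5,7,8,9,10}
Constraint 2 (X < Y) on D(X)={4,9,10} D(Y)={5,7,8,9,10}: X {4,9,10}->{4,9}
Constraint 3 (U < Y) on D(U)={4,6,7,8} D(Y)={5,7,8,9,10}: no change
So after all 3 constraints: D(U) = {4,6,7,8}

Answer: {4,6,7,8}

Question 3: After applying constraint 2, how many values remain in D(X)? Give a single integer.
Constraint 1 (U < Y) on D(U)={4,6,7,8} D(Y)={4,5,7,8,9,10}: Y {4,5,7,8,9,10}->{5,7,8,9,10}
Constraint 2 (X < Y) on D(X)={4,9,10} D(Y)={5,7,8,9,10}: X {4,9,10}->{4,9}
So after constraint 2: D(X)={4,9}, size = 2

Answer: 2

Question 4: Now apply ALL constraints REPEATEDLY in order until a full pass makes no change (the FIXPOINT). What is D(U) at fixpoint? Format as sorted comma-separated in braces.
Answer: {4,6,7,8}

Derivation:
pass 0 (initial): D(U)={4,6,7,8}
pass 1: X {4,9,10}->{4,9}; Y {4,5,7,8,9,10}->{5,7,8,9,10}
pass 2: no change
Fixpoint after 2 passes: D(U) = {4,6,7,8}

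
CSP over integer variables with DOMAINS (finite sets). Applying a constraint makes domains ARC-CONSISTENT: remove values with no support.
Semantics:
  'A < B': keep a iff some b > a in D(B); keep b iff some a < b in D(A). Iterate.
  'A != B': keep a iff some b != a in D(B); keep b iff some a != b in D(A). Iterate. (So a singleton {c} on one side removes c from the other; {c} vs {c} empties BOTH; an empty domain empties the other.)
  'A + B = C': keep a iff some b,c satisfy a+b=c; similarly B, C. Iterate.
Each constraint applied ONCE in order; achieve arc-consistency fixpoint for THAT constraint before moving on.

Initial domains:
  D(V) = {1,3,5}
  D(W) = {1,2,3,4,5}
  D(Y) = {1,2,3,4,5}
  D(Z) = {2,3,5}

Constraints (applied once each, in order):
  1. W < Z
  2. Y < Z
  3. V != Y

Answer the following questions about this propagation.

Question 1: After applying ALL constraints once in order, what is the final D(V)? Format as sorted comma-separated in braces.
Answer: {1,3,5}

Derivation:
Constraint 1 (W < Z) on D(W)={1,2,3,4,5} D(Z)={2,3,5}: W {1,2,3,4,5}->{1,2,3,4}
Constraint 2 (Y < Z) on D(Y)={1,2,3,4,5} D(Z)={2,3,5}: Y {1,2,3,4,5}->{1,2,3,4}
Constraint 3 (V != Y) on D(V)={1,3,5} D(Y)={1,2,3,4}: no change
So after all 3 constraints: D(V) = {1,3,5}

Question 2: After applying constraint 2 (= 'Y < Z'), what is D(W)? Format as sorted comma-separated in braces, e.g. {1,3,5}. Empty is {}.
Constraint 1 (W < Z) on D(W)={1,2,3,4,5} D(Z)={2,3,5}: W {1,2,3,4,5}->{1,2,3,4}
Constraint 2 (Y < Z) on D(Y)={1,2,3,4,5} D(Z)={2,3,5}: Y {1,2,3,4,5}->{1,2,3,4}
So after constraint 2: D(W) = {1,2,3,4}

Answer: {1,2,3,4}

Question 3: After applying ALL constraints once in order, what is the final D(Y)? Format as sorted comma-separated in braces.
Constraint 1 (W < Z) on D(W)={1,2,3,4,5} D(Z)={2,3,5}: W {1,2,3,4,5}->{1,2,3,4}
Constraint 2 (Y < Z) on D(Y)={1,2,3,4,5} D(Z)={2,3,5}: Y {1,2,3,4,5}->{1,2,3,4}
Constraint 3 (V != Y) on D(V)={1,3,5} D(Y)={1,2,3,4}: no change
So after all 3 constraints: D(Y) = {1,2,3,4}

Answer: {1,2,3,4}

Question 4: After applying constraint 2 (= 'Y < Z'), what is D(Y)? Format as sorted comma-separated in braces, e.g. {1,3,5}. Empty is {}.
Answer: {1,2,3,4}

Derivation:
Constraint 1 (W < Z) on D(W)={1,2,3,4,5} D(Z)={2,3,5}: W {1,2,3,4,5}->{1,2,3,4}
Constraint 2 (Y < Z) on D(Y)={1,2,3,4,5} D(Z)={2,3,5}: Y {1,2,3,4,5}->{1,2,3,4}
So after constraint 2: D(Y) = {1,2,3,4}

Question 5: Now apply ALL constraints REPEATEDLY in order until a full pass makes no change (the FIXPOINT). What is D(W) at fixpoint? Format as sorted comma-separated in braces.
pass 0 (initial): D(W)={1,2,3,4,5}
pass 1: W {1,2,3,4,5}->{1,2,3,4}; Y {1,2,3,4,5}->{1,2,3,4}
pass 2: no change
Fixpoint after 2 passes: D(W) = {1,2,3,4}

Answer: {1,2,3,4}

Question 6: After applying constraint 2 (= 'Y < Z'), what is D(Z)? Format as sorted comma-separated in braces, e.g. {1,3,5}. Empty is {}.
Constraint 1 (W < Z) on D(W)={1,2,3,4,5} D(Z)={2,3,5}: W {1,2,3,4,5}->{1,2,3,4}
Constraint 2 (Y < Z) on D(Y)={1,2,3,4,5} D(Z)={2,3,5}: Y {1,2,3,4,5}->{1,2,3,4}
So after constraint 2: D(Z) = {2,3,5}

Answer: {2,3,5}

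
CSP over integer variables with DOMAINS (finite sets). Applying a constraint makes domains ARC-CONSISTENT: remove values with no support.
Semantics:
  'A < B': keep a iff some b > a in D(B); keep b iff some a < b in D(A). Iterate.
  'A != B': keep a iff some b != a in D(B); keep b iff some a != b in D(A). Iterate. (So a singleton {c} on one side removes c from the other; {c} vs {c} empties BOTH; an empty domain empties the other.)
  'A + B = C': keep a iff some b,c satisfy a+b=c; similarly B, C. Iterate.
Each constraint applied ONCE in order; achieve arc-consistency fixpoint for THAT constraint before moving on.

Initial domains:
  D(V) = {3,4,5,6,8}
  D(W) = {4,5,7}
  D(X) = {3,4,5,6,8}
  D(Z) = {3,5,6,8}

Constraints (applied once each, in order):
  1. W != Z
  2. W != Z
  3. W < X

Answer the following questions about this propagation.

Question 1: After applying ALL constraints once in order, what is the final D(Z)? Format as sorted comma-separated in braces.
Answer: {3,5,6,8}

Derivation:
Constraint 1 (W != Z) on D(W)={4,5,7} D(Z)={3,5,6,8}: no change
Constraint 2 (W != Z) on D(W)={4,5,7} D(Z)={3,5,6,8}: no change
Constraint 3 (W < X) on D(W)={4,5,7} D(X)={3,4,5,6,8}: X {3,4,5,6,8}->{5,6,8}
So after all 3 constraints: D(Z) = {3,5,6,8}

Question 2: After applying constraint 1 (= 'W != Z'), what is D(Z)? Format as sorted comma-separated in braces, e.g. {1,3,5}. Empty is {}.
Answer: {3,5,6,8}

Derivation:
Constraint 1 (W != Z) on D(W)={4,5,7} D(Z)={3,5,6,8}: no change
So after constraint 1: D(Z) = {3,5,6,8}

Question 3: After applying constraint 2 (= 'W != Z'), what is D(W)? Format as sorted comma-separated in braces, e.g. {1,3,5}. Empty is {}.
Answer: {4,5,7}

Derivation:
Constraint 1 (W != Z) on D(W)={4,5,7} D(Z)={3,5,6,8}: no change
Constraint 2 (W != Z) on D(W)={4,5,7} D(Z)={3,5,6,8}: no change
So after constraint 2: D(W) = {4,5,7}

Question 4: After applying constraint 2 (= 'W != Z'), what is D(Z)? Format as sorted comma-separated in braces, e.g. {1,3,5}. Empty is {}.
Constraint 1 (W != Z) on D(W)={4,5,7} D(Z)={3,5,6,8}: no change
Constraint 2 (W != Z) on D(W)={4,5,7} D(Z)={3,5,6,8}: no change
So after constraint 2: D(Z) = {3,5,6,8}

Answer: {3,5,6,8}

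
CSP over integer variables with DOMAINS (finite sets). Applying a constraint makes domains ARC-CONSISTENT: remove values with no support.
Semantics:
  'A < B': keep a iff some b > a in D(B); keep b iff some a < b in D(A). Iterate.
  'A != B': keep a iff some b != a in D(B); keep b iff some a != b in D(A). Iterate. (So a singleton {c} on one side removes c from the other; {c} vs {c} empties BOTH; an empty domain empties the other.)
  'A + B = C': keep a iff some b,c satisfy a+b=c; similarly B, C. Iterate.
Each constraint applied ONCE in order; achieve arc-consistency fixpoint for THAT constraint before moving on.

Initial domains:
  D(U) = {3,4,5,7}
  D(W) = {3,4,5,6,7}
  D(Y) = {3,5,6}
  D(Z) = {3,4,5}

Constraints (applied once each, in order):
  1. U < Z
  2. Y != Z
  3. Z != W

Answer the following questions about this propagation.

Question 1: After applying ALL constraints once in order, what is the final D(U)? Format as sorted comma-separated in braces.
Constraint 1 (U < Z) on D(U)={3,4,5,7} D(Z)={3,4,5}: U {3,4,5,7}->{3,4}; Z {3,4,5}->{4,5}
Constraint 2 (Y != Z) on D(Y)={3,5,6} D(Z)={4,5}: no change
Constraint 3 (Z != W) on D(Z)={4,5} D(W)={3,4,5,6,7}: no change
So after all 3 constraints: D(U) = {3,4}

Answer: {3,4}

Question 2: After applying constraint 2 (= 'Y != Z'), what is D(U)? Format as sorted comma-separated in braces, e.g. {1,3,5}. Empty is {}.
Answer: {3,4}

Derivation:
Constraint 1 (U < Z) on D(U)={3,4,5,7} D(Z)={3,4,5}: U {3,4,5,7}->{3,4}; Z {3,4,5}->{4,5}
Constraint 2 (Y != Z) on D(Y)={3,5,6} D(Z)={4,5}: no change
So after constraint 2: D(U) = {3,4}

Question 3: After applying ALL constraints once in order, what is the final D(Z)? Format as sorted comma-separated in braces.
Constraint 1 (U < Z) on D(U)={3,4,5,7} D(Z)={3,4,5}: U {3,4,5,7}->{3,4}; Z {3,4,5}->{4,5}
Constraint 2 (Y != Z) on D(Y)={3,5,6} D(Z)={4,5}: no change
Constraint 3 (Z != W) on D(Z)={4,5} D(W)={3,4,5,6,7}: no change
So after all 3 constraints: D(Z) = {4,5}

Answer: {4,5}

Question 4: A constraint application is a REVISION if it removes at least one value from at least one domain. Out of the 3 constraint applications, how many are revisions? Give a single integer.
Constraint 1 (U < Z) on D(U)={3,4,5,7} D(Z)={3,4,5}: U {3,4,5,7}->{3,4}; Z {3,4,5}->{4,5} => REVISION
Constraint 2 (Y != Z) on D(Y)={3,5,6} D(Z)={4,5}: no change => not a revision
Constraint 3 (Z != W) on D(Z)={4,5} D(W)={3,4,5,6,7}: no change => not a revision
Total revisions = 1

Answer: 1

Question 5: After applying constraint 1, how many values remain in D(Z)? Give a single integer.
Answer: 2

Derivation:
Constraint 1 (U < Z) on D(U)={3,4,5,7} D(Z)={3,4,5}: U {3,4,5,7}->{3,4}; Z {3,4,5}->{4,5}
So after constraint 1: D(Z)={4,5}, size = 2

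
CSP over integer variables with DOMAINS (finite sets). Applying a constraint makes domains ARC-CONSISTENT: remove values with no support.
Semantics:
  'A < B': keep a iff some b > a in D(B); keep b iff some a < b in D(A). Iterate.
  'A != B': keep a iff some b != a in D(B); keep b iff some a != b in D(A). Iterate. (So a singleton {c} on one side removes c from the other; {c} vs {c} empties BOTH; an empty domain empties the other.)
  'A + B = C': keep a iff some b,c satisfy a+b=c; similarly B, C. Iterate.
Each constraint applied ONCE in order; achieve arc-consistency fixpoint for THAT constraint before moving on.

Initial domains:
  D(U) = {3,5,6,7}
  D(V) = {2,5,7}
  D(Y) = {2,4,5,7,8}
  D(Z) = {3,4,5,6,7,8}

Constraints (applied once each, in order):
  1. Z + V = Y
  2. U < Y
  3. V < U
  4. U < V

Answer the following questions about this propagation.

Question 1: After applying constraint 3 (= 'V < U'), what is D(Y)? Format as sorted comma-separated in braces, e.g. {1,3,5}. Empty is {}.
Constraint 1 (Z + V = Y) on D(Z)={3,4,5,6,7,8} D(V)={2,5,7} D(Y)={2,4,5,7,8}: Z {3,4,5,6,7,8}->{3,5,6}; V {2,5,7}->{2,5}; Y {2,4,5,7,8}->{5,7,8}
Constraint 2 (U < Y) on D(U)={3,5,6,7} D(Y)={5,7,8}: no change
Constraint 3 (V < U) on D(V)={2,5} D(U)={3,5,6,7}: no change
So after constraint 3: D(Y) = {5,7,8}

Answer: {5,7,8}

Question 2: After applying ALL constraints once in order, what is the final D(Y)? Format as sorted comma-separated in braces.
Answer: {5,7,8}

Derivation:
Constraint 1 (Z + V = Y) on D(Z)={3,4,5,6,7,8} D(V)={2,5,7} D(Y)={2,4,5,7,8}: Z {3,4,5,6,7,8}->{3,5,6}; V {2,5,7}->{2,5}; Y {2,4,5,7,8}->{5,7,8}
Constraint 2 (U < Y) on D(U)={3,5,6,7} D(Y)={5,7,8}: no change
Constraint 3 (V < U) on D(V)={2,5} D(U)={3,5,6,7}: no change
Constraint 4 (U < V) on D(U)={3,5,6,7} D(V)={2,5}: U {3,5,6,7}->{3}; V {2,5}->{5}
So after all 4 constraints: D(Y) = {5,7,8}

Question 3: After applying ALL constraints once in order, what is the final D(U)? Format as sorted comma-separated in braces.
Answer: {3}

Derivation:
Constraint 1 (Z + V = Y) on D(Z)={3,4,5,6,7,8} D(V)={2,5,7} D(Y)={2,4,5,7,8}: Z {3,4,5,6,7,8}->{3,5,6}; V {2,5,7}->{2,5}; Y {2,4,5,7,8}->{5,7,8}
Constraint 2 (U < Y) on D(U)={3,5,6,7} D(Y)={5,7,8}: no change
Constraint 3 (V < U) on D(V)={2,5} D(U)={3,5,6,7}: no change
Constraint 4 (U < V) on D(U)={3,5,6,7} D(V)={2,5}: U {3,5,6,7}->{3}; V {2,5}->{5}
So after all 4 constraints: D(U) = {3}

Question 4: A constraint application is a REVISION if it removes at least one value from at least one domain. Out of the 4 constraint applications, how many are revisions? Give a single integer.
Constraint 1 (Z + V = Y) on D(Z)={3,4,5,6,7,8} D(V)={2,5,7} D(Y)={2,4,5,7,8}: Z {3,4,5,6,7,8}->{3,5,6}; V {2,5,7}->{2,5}; Y {2,4,5,7,8}->{5,7,8} => REVISION
Constraint 2 (U < Y) on D(U)={3,5,6,7} D(Y)={5,7,8}: no change => not a revision
Constraint 3 (V < U) on D(V)={2,5} D(U)={3,5,6,7}: no change => not a revision
Constraint 4 (U < V) on D(U)={3,5,6,7} D(V)={2,5}: U {3,5,6,7}->{3}; V {2,5}->{5} => REVISION
Total revisions = 2

Answer: 2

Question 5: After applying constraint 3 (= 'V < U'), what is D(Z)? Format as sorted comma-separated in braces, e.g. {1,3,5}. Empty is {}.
Answer: {3,5,6}

Derivation:
Constraint 1 (Z + V = Y) on D(Z)={3,4,5,6,7,8} D(V)={2,5,7} D(Y)={2,4,5,7,8}: Z {3,4,5,6,7,8}->{3,5,6}; V {2,5,7}->{2,5}; Y {2,4,5,7,8}->{5,7,8}
Constraint 2 (U < Y) on D(U)={3,5,6,7} D(Y)={5,7,8}: no change
Constraint 3 (V < U) on D(V)={2,5} D(U)={3,5,6,7}: no change
So after constraint 3: D(Z) = {3,5,6}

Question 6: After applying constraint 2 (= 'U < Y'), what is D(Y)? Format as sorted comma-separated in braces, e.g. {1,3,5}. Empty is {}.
Answer: {5,7,8}

Derivation:
Constraint 1 (Z + V = Y) on D(Z)={3,4,5,6,7,8} D(V)={2,5,7} D(Y)={2,4,5,7,8}: Z {3,4,5,6,7,8}->{3,5,6}; V {2,5,7}->{2,5}; Y {2,4,5,7,8}->{5,7,8}
Constraint 2 (U < Y) on D(U)={3,5,6,7} D(Y)={5,7,8}: no change
So after constraint 2: D(Y) = {5,7,8}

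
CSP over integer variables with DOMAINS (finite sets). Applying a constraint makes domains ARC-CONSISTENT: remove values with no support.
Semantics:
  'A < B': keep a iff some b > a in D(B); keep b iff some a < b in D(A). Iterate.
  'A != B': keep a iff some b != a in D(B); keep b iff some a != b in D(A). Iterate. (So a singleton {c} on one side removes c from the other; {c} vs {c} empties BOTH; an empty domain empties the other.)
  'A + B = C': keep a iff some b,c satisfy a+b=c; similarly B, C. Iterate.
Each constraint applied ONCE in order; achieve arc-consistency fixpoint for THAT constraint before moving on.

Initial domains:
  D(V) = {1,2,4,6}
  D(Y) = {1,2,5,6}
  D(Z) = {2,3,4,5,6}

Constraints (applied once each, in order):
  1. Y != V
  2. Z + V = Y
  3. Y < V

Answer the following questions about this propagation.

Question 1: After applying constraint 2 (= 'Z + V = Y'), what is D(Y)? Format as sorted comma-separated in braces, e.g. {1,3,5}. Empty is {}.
Answer: {5,6}

Derivation:
Constraint 1 (Y != V) on D(Y)={1,2,5,6} D(V)={1,2,4,6}: no change
Constraint 2 (Z + V = Y) on D(Z)={2,3,4,5,6} D(V)={1,2,4,6} D(Y)={1,2,5,6}: Z {2,3,4,5,6}->{2,3,4,5}; V {1,2,4,6}->{1,2,4}; Y {1,2,5,6}->{5,6}
So after constraint 2: D(Y) = {5,6}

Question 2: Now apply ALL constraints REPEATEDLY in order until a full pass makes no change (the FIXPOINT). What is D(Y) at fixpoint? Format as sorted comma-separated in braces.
pass 0 (initial): D(Y)={1,2,5,6}
pass 1: V {1,2,4,6}->{}; Y {1,2,5,6}->{}; Z {2,3,4,5,6}->{2,3,4,5}
pass 2: Z {2,3,4,5}->{}
pass 3: no change
Fixpoint after 3 passes: D(Y) = {}

Answer: {}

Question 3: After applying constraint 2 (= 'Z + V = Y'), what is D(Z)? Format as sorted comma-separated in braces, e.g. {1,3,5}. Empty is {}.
Constraint 1 (Y != V) on D(Y)={1,2,5,6} D(V)={1,2,4,6}: no change
Constraint 2 (Z + V = Y) on D(Z)={2,3,4,5,6} D(V)={1,2,4,6} D(Y)={1,2,5,6}: Z {2,3,4,5,6}->{2,3,4,5}; V {1,2,4,6}->{1,2,4}; Y {1,2,5,6}->{5,6}
So after constraint 2: D(Z) = {2,3,4,5}

Answer: {2,3,4,5}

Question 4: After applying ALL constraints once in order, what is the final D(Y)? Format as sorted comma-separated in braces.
Constraint 1 (Y != V) on D(Y)={1,2,5,6} D(V)={1,2,4,6}: no change
Constraint 2 (Z + V = Y) on D(Z)={2,3,4,5,6} D(V)={1,2,4,6} D(Y)={1,2,5,6}: Z {2,3,4,5,6}->{2,3,4,5}; V {1,2,4,6}->{1,2,4}; Y {1,2,5,6}->{5,6}
Constraint 3 (Y < V) on D(Y)={5,6} D(V)={1,2,4}: Y {5,6}->{}; V {1,2,4}->{}
So after all 3 constraints: D(Y) = {}

Answer: {}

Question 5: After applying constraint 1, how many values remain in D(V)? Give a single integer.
Constraint 1 (Y != V) on D(Y)={1,2,5,6} D(V)={1,2,4,6}: no change
So after constraint 1: D(V)={1,2,4,6}, size = 4

Answer: 4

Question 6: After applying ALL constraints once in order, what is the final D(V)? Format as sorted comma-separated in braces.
Constraint 1 (Y != V) on D(Y)={1,2,5,6} D(V)={1,2,4,6}: no change
Constraint 2 (Z + V = Y) on D(Z)={2,3,4,5,6} D(V)={1,2,4,6} D(Y)={1,2,5,6}: Z {2,3,4,5,6}->{2,3,4,5}; V {1,2,4,6}->{1,2,4}; Y {1,2,5,6}->{5,6}
Constraint 3 (Y < V) on D(Y)={5,6} D(V)={1,2,4}: Y {5,6}->{}; V {1,2,4}->{}
So after all 3 constraints: D(V) = {}

Answer: {}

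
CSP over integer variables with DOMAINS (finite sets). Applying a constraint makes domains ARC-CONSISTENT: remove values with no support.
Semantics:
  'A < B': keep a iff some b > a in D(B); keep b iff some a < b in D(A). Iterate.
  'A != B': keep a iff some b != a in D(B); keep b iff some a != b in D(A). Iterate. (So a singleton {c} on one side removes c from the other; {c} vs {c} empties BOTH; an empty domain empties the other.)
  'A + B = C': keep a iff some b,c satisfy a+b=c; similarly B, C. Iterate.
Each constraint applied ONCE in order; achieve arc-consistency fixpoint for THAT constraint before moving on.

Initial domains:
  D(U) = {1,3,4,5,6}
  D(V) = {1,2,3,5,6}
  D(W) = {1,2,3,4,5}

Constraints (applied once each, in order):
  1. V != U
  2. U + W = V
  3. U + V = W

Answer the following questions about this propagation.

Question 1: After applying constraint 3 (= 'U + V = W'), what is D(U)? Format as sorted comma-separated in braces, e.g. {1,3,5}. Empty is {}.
Constraint 1 (V != U) on D(V)={1,2,3,5,6} D(U)={1,3,4,5,6}: no change
Constraint 2 (U + W = V) on D(U)={1,3,4,5,6} D(W)={1,2,3,4,5} D(V)={1,2,3,5,6}: U {1,3,4,5,6}->{1,3,4,5}; V {1,2,3,5,6}->{2,3,5,6}
Constraint 3 (U + V = W) on D(U)={1,3,4,5} D(V)={2,3,5,6} D(W)={1,2,3,4,5}: U {1,3,4,5}->{1,3}; V {2,3,5,6}->{2,3}; W {1,2,3,4,5}->{3,4,5}
So after constraint 3: D(U) = {1,3}

Answer: {1,3}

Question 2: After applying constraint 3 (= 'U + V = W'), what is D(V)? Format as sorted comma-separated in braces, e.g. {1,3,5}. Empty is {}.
Answer: {2,3}

Derivation:
Constraint 1 (V != U) on D(V)={1,2,3,5,6} D(U)={1,3,4,5,6}: no change
Constraint 2 (U + W = V) on D(U)={1,3,4,5,6} D(W)={1,2,3,4,5} D(V)={1,2,3,5,6}: U {1,3,4,5,6}->{1,3,4,5}; V {1,2,3,5,6}->{2,3,5,6}
Constraint 3 (U + V = W) on D(U)={1,3,4,5} D(V)={2,3,5,6} D(W)={1,2,3,4,5}: U {1,3,4,5}->{1,3}; V {2,3,5,6}->{2,3}; W {1,2,3,4,5}->{3,4,5}
So after constraint 3: D(V) = {2,3}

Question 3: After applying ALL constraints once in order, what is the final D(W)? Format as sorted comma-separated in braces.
Constraint 1 (V != U) on D(V)={1,2,3,5,6} D(U)={1,3,4,5,6}: no change
Constraint 2 (U + W = V) on D(U)={1,3,4,5,6} D(W)={1,2,3,4,5} D(V)={1,2,3,5,6}: U {1,3,4,5,6}->{1,3,4,5}; V {1,2,3,5,6}->{2,3,5,6}
Constraint 3 (U + V = W) on D(U)={1,3,4,5} D(V)={2,3,5,6} D(W)={1,2,3,4,5}: U {1,3,4,5}->{1,3}; V {2,3,5,6}->{2,3}; W {1,2,3,4,5}->{3,4,5}
So after all 3 constraints: D(W) = {3,4,5}

Answer: {3,4,5}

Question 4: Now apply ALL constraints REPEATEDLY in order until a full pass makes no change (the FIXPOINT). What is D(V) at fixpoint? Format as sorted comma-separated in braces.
pass 0 (initial): D(V)={1,2,3,5,6}
pass 1: U {1,3,4,5,6}->{1,3}; V {1,2,3,5,6}->{2,3}; W {1,2,3,4,5}->{3,4,5}
pass 2: U {1,3}->{}; V {2,3}->{}; W {3,4,5}->{}
pass 3: no change
Fixpoint after 3 passes: D(V) = {}

Answer: {}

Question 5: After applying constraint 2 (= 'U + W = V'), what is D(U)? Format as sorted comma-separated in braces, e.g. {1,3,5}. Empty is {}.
Constraint 1 (V != U) on D(V)={1,2,3,5,6} D(U)={1,3,4,5,6}: no change
Constraint 2 (U + W = V) on D(U)={1,3,4,5,6} D(W)={1,2,3,4,5} D(V)={1,2,3,5,6}: U {1,3,4,5,6}->{1,3,4,5}; V {1,2,3,5,6}->{2,3,5,6}
So after constraint 2: D(U) = {1,3,4,5}

Answer: {1,3,4,5}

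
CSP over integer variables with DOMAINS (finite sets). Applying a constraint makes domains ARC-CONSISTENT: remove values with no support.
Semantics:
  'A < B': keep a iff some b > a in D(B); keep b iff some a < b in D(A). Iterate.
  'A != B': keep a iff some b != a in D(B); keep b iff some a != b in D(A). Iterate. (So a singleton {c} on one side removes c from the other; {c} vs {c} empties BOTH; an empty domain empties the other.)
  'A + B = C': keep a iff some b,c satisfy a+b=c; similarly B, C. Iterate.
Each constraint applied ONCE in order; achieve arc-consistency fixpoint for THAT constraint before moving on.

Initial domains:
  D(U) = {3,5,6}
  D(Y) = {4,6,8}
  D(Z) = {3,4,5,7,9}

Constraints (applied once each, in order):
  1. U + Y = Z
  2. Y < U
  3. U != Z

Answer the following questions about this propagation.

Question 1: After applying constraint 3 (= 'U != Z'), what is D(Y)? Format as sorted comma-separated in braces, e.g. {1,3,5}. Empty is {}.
Answer: {4}

Derivation:
Constraint 1 (U + Y = Z) on D(U)={3,5,6} D(Y)={4,6,8} D(Z)={3,4,5,7,9}: U {3,5,6}->{3,5}; Y {4,6,8}->{4,6}; Z {3,4,5,7,9}->{7,9}
Constraint 2 (Y < U) on D(Y)={4,6} D(U)={3,5}: Y {4,6}->{4}; U {3,5}->{5}
Constraint 3 (U != Z) on D(U)={5} D(Z)={7,9}: no change
So after constraint 3: D(Y) = {4}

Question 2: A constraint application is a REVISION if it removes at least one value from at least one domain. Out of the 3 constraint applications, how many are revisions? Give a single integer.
Answer: 2

Derivation:
Constraint 1 (U + Y = Z) on D(U)={3,5,6} D(Y)={4,6,8} D(Z)={3,4,5,7,9}: U {3,5,6}->{3,5}; Y {4,6,8}->{4,6}; Z {3,4,5,7,9}->{7,9} => REVISION
Constraint 2 (Y < U) on D(Y)={4,6} D(U)={3,5}: Y {4,6}->{4}; U {3,5}->{5} => REVISION
Constraint 3 (U != Z) on D(U)={5} D(Z)={7,9}: no change => not a revision
Total revisions = 2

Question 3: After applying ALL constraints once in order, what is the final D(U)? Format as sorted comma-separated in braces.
Answer: {5}

Derivation:
Constraint 1 (U + Y = Z) on D(U)={3,5,6} D(Y)={4,6,8} D(Z)={3,4,5,7,9}: U {3,5,6}->{3,5}; Y {4,6,8}->{4,6}; Z {3,4,5,7,9}->{7,9}
Constraint 2 (Y < U) on D(Y)={4,6} D(U)={3,5}: Y {4,6}->{4}; U {3,5}->{5}
Constraint 3 (U != Z) on D(U)={5} D(Z)={7,9}: no change
So after all 3 constraints: D(U) = {5}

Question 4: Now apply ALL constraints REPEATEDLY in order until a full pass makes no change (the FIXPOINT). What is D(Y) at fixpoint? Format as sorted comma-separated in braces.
pass 0 (initial): D(Y)={4,6,8}
pass 1: U {3,5,6}->{5}; Y {4,6,8}->{4}; Z {3,4,5,7,9}->{7,9}
pass 2: Z {7,9}->{9}
pass 3: no change
Fixpoint after 3 passes: D(Y) = {4}

Answer: {4}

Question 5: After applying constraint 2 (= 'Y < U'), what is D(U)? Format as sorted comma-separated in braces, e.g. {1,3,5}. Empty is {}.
Answer: {5}

Derivation:
Constraint 1 (U + Y = Z) on D(U)={3,5,6} D(Y)={4,6,8} D(Z)={3,4,5,7,9}: U {3,5,6}->{3,5}; Y {4,6,8}->{4,6}; Z {3,4,5,7,9}->{7,9}
Constraint 2 (Y < U) on D(Y)={4,6} D(U)={3,5}: Y {4,6}->{4}; U {3,5}->{5}
So after constraint 2: D(U) = {5}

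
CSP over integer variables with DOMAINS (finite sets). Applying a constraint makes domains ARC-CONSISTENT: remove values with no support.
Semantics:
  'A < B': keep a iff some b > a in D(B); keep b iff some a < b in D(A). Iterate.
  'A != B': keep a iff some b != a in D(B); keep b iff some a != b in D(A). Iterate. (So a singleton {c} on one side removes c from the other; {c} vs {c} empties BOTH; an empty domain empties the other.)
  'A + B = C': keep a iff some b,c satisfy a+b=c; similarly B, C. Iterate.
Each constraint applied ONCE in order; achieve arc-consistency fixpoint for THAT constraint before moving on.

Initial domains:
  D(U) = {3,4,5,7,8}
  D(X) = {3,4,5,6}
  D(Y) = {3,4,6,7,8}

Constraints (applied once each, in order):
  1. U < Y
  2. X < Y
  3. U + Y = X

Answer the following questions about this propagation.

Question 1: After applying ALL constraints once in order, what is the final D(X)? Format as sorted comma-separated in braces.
Constraint 1 (U < Y) on D(U)={3,4,5,7,8} D(Y)={3,4,6,7,8}: U {3,4,5,7,8}->{3,4,5,7}; Y {3,4,6,7,8}->{4,6,7,8}
Constraint 2 (X < Y) on D(X)={3,4,5,6} D(Y)={4,6,7,8}: no change
Constraint 3 (U + Y = X) on D(U)={3,4,5,7} D(Y)={4,6,7,8} D(X)={3,4,5,6}: U {3,4,5,7}->{}; Y {4,6,7,8}->{}; X {3,4,5,6}->{}
So after all 3 constraints: D(X) = {}

Answer: {}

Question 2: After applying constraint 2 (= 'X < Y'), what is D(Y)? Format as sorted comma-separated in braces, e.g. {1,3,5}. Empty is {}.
Constraint 1 (U < Y) on D(U)={3,4,5,7,8} D(Y)={3,4,6,7,8}: U {3,4,5,7,8}->{3,4,5,7}; Y {3,4,6,7,8}->{4,6,7,8}
Constraint 2 (X < Y) on D(X)={3,4,5,6} D(Y)={4,6,7,8}: no change
So after constraint 2: D(Y) = {4,6,7,8}

Answer: {4,6,7,8}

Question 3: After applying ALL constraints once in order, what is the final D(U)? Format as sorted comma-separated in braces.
Answer: {}

Derivation:
Constraint 1 (U < Y) on D(U)={3,4,5,7,8} D(Y)={3,4,6,7,8}: U {3,4,5,7,8}->{3,4,5,7}; Y {3,4,6,7,8}->{4,6,7,8}
Constraint 2 (X < Y) on D(X)={3,4,5,6} D(Y)={4,6,7,8}: no change
Constraint 3 (U + Y = X) on D(U)={3,4,5,7} D(Y)={4,6,7,8} D(X)={3,4,5,6}: U {3,4,5,7}->{}; Y {4,6,7,8}->{}; X {3,4,5,6}->{}
So after all 3 constraints: D(U) = {}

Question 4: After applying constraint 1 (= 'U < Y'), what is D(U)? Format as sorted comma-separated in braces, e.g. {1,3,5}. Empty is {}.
Constraint 1 (U < Y) on D(U)={3,4,5,7,8} D(Y)={3,4,6,7,8}: U {3,4,5,7,8}->{3,4,5,7}; Y {3,4,6,7,8}->{4,6,7,8}
So after constraint 1: D(U) = {3,4,5,7}

Answer: {3,4,5,7}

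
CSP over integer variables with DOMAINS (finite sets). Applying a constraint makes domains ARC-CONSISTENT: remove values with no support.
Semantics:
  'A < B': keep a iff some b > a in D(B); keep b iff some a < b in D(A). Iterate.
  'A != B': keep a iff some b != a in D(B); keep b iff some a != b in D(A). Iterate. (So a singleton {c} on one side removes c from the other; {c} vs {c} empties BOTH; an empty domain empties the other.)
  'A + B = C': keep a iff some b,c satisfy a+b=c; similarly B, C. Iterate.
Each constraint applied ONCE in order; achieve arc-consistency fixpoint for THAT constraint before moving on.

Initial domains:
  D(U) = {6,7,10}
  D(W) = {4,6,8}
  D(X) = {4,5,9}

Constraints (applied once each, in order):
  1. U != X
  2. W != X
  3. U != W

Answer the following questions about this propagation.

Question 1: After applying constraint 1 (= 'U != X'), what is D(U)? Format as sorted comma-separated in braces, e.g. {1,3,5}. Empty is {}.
Answer: {6,7,10}

Derivation:
Constraint 1 (U != X) on D(U)={6,7,10} D(X)={4,5,9}: no change
So after constraint 1: D(U) = {6,7,10}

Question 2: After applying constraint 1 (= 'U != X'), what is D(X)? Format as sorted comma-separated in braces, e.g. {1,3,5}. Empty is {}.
Constraint 1 (U != X) on D(U)={6,7,10} D(X)={4,5,9}: no change
So after constraint 1: D(X) = {4,5,9}

Answer: {4,5,9}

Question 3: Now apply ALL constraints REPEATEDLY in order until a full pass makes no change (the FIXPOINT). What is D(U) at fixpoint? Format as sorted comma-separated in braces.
Answer: {6,7,10}

Derivation:
pass 0 (initial): D(U)={6,7,10}
pass 1: no change
Fixpoint after 1 passes: D(U) = {6,7,10}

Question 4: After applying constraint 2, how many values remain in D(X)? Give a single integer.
Constraint 1 (U != X) on D(U)={6,7,10} D(X)={4,5,9}: no change
Constraint 2 (W != X) on D(W)={4,6,8} D(X)={4,5,9}: no change
So after constraint 2: D(X)={4,5,9}, size = 3

Answer: 3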